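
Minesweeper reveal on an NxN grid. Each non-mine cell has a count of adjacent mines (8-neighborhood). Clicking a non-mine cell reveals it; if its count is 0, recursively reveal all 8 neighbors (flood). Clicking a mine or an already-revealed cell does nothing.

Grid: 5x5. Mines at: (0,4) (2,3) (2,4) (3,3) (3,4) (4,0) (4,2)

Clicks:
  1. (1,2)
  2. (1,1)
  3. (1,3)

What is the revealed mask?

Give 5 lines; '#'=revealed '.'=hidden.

Click 1 (1,2) count=1: revealed 1 new [(1,2)] -> total=1
Click 2 (1,1) count=0: revealed 13 new [(0,0) (0,1) (0,2) (0,3) (1,0) (1,1) (1,3) (2,0) (2,1) (2,2) (3,0) (3,1) (3,2)] -> total=14
Click 3 (1,3) count=3: revealed 0 new [(none)] -> total=14

Answer: ####.
####.
###..
###..
.....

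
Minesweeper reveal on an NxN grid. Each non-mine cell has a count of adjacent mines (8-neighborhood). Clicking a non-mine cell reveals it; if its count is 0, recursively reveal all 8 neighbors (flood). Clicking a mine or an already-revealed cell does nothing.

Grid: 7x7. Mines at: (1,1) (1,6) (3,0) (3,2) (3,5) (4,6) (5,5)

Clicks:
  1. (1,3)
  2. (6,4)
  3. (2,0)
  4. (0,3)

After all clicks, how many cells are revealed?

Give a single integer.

Answer: 14

Derivation:
Click 1 (1,3) count=0: revealed 12 new [(0,2) (0,3) (0,4) (0,5) (1,2) (1,3) (1,4) (1,5) (2,2) (2,3) (2,4) (2,5)] -> total=12
Click 2 (6,4) count=1: revealed 1 new [(6,4)] -> total=13
Click 3 (2,0) count=2: revealed 1 new [(2,0)] -> total=14
Click 4 (0,3) count=0: revealed 0 new [(none)] -> total=14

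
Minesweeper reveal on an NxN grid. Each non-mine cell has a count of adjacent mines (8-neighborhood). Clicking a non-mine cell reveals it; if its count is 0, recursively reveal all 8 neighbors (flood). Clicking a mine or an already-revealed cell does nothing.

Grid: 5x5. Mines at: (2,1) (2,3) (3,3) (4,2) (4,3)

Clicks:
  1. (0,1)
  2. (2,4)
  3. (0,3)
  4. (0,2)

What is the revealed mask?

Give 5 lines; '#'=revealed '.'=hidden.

Answer: #####
#####
....#
.....
.....

Derivation:
Click 1 (0,1) count=0: revealed 10 new [(0,0) (0,1) (0,2) (0,3) (0,4) (1,0) (1,1) (1,2) (1,3) (1,4)] -> total=10
Click 2 (2,4) count=2: revealed 1 new [(2,4)] -> total=11
Click 3 (0,3) count=0: revealed 0 new [(none)] -> total=11
Click 4 (0,2) count=0: revealed 0 new [(none)] -> total=11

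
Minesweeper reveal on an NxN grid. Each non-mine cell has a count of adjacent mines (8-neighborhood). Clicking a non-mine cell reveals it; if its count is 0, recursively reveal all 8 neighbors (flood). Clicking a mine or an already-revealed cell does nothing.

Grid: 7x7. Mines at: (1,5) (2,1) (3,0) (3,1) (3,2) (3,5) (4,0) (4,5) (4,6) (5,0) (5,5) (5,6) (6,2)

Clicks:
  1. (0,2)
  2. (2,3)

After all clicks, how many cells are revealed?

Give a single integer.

Click 1 (0,2) count=0: revealed 13 new [(0,0) (0,1) (0,2) (0,3) (0,4) (1,0) (1,1) (1,2) (1,3) (1,4) (2,2) (2,3) (2,4)] -> total=13
Click 2 (2,3) count=1: revealed 0 new [(none)] -> total=13

Answer: 13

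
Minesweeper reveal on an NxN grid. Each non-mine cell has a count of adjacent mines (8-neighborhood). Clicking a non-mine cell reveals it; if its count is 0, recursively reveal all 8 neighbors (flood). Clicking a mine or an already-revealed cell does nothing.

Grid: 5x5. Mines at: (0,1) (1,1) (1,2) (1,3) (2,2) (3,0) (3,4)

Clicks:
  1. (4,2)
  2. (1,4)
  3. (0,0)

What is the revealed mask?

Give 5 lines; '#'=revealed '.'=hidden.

Click 1 (4,2) count=0: revealed 6 new [(3,1) (3,2) (3,3) (4,1) (4,2) (4,3)] -> total=6
Click 2 (1,4) count=1: revealed 1 new [(1,4)] -> total=7
Click 3 (0,0) count=2: revealed 1 new [(0,0)] -> total=8

Answer: #....
....#
.....
.###.
.###.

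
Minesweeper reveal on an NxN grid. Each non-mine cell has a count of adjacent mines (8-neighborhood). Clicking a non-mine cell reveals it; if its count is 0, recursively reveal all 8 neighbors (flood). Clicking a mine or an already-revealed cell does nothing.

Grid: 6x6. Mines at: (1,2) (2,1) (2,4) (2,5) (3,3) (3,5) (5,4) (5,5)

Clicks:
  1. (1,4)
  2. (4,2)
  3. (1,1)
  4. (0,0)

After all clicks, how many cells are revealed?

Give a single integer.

Answer: 6

Derivation:
Click 1 (1,4) count=2: revealed 1 new [(1,4)] -> total=1
Click 2 (4,2) count=1: revealed 1 new [(4,2)] -> total=2
Click 3 (1,1) count=2: revealed 1 new [(1,1)] -> total=3
Click 4 (0,0) count=0: revealed 3 new [(0,0) (0,1) (1,0)] -> total=6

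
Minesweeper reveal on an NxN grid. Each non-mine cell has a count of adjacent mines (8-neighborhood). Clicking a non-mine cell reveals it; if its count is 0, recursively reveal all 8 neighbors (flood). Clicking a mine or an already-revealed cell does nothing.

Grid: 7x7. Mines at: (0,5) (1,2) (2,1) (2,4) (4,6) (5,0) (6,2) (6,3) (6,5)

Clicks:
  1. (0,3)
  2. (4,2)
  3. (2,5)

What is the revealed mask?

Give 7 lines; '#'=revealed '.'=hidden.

Click 1 (0,3) count=1: revealed 1 new [(0,3)] -> total=1
Click 2 (4,2) count=0: revealed 15 new [(3,1) (3,2) (3,3) (3,4) (3,5) (4,1) (4,2) (4,3) (4,4) (4,5) (5,1) (5,2) (5,3) (5,4) (5,5)] -> total=16
Click 3 (2,5) count=1: revealed 1 new [(2,5)] -> total=17

Answer: ...#...
.......
.....#.
.#####.
.#####.
.#####.
.......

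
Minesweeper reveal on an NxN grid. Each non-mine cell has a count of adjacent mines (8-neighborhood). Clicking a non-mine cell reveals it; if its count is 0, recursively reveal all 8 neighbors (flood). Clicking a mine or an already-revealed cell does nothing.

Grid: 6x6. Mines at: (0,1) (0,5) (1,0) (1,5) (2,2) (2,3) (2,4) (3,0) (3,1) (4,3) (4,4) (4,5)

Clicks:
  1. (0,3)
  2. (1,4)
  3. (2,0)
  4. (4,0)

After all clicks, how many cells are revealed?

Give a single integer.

Answer: 8

Derivation:
Click 1 (0,3) count=0: revealed 6 new [(0,2) (0,3) (0,4) (1,2) (1,3) (1,4)] -> total=6
Click 2 (1,4) count=4: revealed 0 new [(none)] -> total=6
Click 3 (2,0) count=3: revealed 1 new [(2,0)] -> total=7
Click 4 (4,0) count=2: revealed 1 new [(4,0)] -> total=8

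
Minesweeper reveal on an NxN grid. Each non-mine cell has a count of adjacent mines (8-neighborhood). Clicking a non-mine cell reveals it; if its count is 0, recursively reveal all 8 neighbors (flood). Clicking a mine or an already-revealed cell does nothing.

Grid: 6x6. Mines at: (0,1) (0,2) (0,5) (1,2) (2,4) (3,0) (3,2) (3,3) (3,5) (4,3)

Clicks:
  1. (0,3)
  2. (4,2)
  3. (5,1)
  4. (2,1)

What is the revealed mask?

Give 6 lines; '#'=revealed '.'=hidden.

Answer: ...#..
......
.#....
......
###...
###...

Derivation:
Click 1 (0,3) count=2: revealed 1 new [(0,3)] -> total=1
Click 2 (4,2) count=3: revealed 1 new [(4,2)] -> total=2
Click 3 (5,1) count=0: revealed 5 new [(4,0) (4,1) (5,0) (5,1) (5,2)] -> total=7
Click 4 (2,1) count=3: revealed 1 new [(2,1)] -> total=8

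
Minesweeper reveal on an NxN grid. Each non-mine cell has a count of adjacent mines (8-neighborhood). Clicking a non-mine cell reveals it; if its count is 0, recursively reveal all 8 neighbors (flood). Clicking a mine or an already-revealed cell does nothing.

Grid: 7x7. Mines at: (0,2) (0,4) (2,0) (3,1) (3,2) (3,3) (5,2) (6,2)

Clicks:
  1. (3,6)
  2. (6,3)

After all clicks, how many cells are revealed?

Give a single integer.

Click 1 (3,6) count=0: revealed 23 new [(0,5) (0,6) (1,4) (1,5) (1,6) (2,4) (2,5) (2,6) (3,4) (3,5) (3,6) (4,3) (4,4) (4,5) (4,6) (5,3) (5,4) (5,5) (5,6) (6,3) (6,4) (6,5) (6,6)] -> total=23
Click 2 (6,3) count=2: revealed 0 new [(none)] -> total=23

Answer: 23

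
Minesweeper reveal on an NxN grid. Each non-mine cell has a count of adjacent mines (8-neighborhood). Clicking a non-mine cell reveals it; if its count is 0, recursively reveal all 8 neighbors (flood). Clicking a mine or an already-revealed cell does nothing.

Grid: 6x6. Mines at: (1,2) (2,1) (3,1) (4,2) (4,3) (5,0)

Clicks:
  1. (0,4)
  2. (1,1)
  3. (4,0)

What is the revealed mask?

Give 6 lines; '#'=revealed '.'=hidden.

Click 1 (0,4) count=0: revealed 16 new [(0,3) (0,4) (0,5) (1,3) (1,4) (1,5) (2,3) (2,4) (2,5) (3,3) (3,4) (3,5) (4,4) (4,5) (5,4) (5,5)] -> total=16
Click 2 (1,1) count=2: revealed 1 new [(1,1)] -> total=17
Click 3 (4,0) count=2: revealed 1 new [(4,0)] -> total=18

Answer: ...###
.#.###
...###
...###
#...##
....##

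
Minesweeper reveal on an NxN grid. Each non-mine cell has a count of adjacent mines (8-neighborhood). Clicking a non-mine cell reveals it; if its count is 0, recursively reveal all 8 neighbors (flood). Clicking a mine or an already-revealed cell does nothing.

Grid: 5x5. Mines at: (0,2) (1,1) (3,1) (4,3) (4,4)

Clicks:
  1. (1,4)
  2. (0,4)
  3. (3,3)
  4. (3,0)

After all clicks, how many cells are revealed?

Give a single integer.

Answer: 12

Derivation:
Click 1 (1,4) count=0: revealed 11 new [(0,3) (0,4) (1,2) (1,3) (1,4) (2,2) (2,3) (2,4) (3,2) (3,3) (3,4)] -> total=11
Click 2 (0,4) count=0: revealed 0 new [(none)] -> total=11
Click 3 (3,3) count=2: revealed 0 new [(none)] -> total=11
Click 4 (3,0) count=1: revealed 1 new [(3,0)] -> total=12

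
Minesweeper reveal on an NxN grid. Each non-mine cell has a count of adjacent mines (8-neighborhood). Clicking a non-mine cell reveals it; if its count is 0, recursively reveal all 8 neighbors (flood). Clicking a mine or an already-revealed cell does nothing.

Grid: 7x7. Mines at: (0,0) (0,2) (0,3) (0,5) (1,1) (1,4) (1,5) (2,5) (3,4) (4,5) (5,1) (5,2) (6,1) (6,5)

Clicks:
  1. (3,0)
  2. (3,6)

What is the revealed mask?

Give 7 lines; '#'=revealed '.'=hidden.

Click 1 (3,0) count=0: revealed 12 new [(2,0) (2,1) (2,2) (2,3) (3,0) (3,1) (3,2) (3,3) (4,0) (4,1) (4,2) (4,3)] -> total=12
Click 2 (3,6) count=2: revealed 1 new [(3,6)] -> total=13

Answer: .......
.......
####...
####..#
####...
.......
.......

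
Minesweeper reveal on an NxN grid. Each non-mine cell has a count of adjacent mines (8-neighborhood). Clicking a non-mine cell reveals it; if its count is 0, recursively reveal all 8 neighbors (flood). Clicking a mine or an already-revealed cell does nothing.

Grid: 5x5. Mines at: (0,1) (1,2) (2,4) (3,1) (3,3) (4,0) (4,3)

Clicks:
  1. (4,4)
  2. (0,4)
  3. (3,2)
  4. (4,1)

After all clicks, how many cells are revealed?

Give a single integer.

Click 1 (4,4) count=2: revealed 1 new [(4,4)] -> total=1
Click 2 (0,4) count=0: revealed 4 new [(0,3) (0,4) (1,3) (1,4)] -> total=5
Click 3 (3,2) count=3: revealed 1 new [(3,2)] -> total=6
Click 4 (4,1) count=2: revealed 1 new [(4,1)] -> total=7

Answer: 7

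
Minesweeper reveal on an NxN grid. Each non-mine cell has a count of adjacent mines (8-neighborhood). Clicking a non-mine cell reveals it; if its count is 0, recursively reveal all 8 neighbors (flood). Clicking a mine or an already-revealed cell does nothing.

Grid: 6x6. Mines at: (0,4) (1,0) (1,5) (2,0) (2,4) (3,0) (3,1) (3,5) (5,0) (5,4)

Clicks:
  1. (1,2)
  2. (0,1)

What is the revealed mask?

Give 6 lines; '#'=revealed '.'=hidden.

Click 1 (1,2) count=0: revealed 9 new [(0,1) (0,2) (0,3) (1,1) (1,2) (1,3) (2,1) (2,2) (2,3)] -> total=9
Click 2 (0,1) count=1: revealed 0 new [(none)] -> total=9

Answer: .###..
.###..
.###..
......
......
......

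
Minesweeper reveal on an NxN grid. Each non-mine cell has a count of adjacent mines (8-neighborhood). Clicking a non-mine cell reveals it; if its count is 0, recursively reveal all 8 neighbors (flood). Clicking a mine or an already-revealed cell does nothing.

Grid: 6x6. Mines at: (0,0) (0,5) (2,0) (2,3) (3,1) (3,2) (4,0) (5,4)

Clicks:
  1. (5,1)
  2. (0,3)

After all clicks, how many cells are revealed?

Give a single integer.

Click 1 (5,1) count=1: revealed 1 new [(5,1)] -> total=1
Click 2 (0,3) count=0: revealed 8 new [(0,1) (0,2) (0,3) (0,4) (1,1) (1,2) (1,3) (1,4)] -> total=9

Answer: 9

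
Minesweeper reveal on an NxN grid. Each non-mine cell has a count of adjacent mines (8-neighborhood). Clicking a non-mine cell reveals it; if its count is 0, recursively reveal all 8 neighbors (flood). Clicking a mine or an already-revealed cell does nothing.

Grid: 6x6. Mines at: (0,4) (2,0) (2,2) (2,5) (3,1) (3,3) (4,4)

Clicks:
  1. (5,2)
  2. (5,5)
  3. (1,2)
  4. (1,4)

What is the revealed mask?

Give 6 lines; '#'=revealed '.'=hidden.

Answer: ......
..#.#.
......
......
####..
####.#

Derivation:
Click 1 (5,2) count=0: revealed 8 new [(4,0) (4,1) (4,2) (4,3) (5,0) (5,1) (5,2) (5,3)] -> total=8
Click 2 (5,5) count=1: revealed 1 new [(5,5)] -> total=9
Click 3 (1,2) count=1: revealed 1 new [(1,2)] -> total=10
Click 4 (1,4) count=2: revealed 1 new [(1,4)] -> total=11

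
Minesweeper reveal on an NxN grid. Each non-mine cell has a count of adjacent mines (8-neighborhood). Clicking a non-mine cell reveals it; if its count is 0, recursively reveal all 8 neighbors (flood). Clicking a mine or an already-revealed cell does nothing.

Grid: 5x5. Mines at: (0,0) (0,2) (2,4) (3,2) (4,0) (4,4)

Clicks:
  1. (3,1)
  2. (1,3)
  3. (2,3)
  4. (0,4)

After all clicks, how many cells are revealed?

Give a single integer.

Answer: 6

Derivation:
Click 1 (3,1) count=2: revealed 1 new [(3,1)] -> total=1
Click 2 (1,3) count=2: revealed 1 new [(1,3)] -> total=2
Click 3 (2,3) count=2: revealed 1 new [(2,3)] -> total=3
Click 4 (0,4) count=0: revealed 3 new [(0,3) (0,4) (1,4)] -> total=6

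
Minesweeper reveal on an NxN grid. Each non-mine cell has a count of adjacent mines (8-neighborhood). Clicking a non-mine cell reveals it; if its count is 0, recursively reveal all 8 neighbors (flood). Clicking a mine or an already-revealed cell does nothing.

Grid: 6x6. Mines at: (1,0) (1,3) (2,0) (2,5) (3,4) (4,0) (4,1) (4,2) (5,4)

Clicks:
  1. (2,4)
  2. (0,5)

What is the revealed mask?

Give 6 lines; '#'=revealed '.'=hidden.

Answer: ....##
....##
....#.
......
......
......

Derivation:
Click 1 (2,4) count=3: revealed 1 new [(2,4)] -> total=1
Click 2 (0,5) count=0: revealed 4 new [(0,4) (0,5) (1,4) (1,5)] -> total=5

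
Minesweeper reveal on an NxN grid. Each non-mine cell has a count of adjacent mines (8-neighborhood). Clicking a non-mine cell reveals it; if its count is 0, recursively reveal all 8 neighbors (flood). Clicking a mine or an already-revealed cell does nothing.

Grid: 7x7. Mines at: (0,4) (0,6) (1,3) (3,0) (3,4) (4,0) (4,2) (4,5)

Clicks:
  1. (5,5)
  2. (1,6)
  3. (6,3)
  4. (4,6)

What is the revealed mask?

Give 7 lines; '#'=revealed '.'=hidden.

Answer: .......
......#
.......
.......
......#
#######
#######

Derivation:
Click 1 (5,5) count=1: revealed 1 new [(5,5)] -> total=1
Click 2 (1,6) count=1: revealed 1 new [(1,6)] -> total=2
Click 3 (6,3) count=0: revealed 13 new [(5,0) (5,1) (5,2) (5,3) (5,4) (5,6) (6,0) (6,1) (6,2) (6,3) (6,4) (6,5) (6,6)] -> total=15
Click 4 (4,6) count=1: revealed 1 new [(4,6)] -> total=16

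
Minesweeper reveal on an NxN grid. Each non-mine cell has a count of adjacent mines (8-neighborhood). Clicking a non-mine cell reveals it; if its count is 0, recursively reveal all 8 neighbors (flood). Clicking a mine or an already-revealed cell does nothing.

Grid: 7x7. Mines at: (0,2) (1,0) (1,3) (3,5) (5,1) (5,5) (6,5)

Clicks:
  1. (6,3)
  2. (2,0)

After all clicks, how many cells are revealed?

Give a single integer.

Answer: 21

Derivation:
Click 1 (6,3) count=0: revealed 21 new [(2,0) (2,1) (2,2) (2,3) (2,4) (3,0) (3,1) (3,2) (3,3) (3,4) (4,0) (4,1) (4,2) (4,3) (4,4) (5,2) (5,3) (5,4) (6,2) (6,3) (6,4)] -> total=21
Click 2 (2,0) count=1: revealed 0 new [(none)] -> total=21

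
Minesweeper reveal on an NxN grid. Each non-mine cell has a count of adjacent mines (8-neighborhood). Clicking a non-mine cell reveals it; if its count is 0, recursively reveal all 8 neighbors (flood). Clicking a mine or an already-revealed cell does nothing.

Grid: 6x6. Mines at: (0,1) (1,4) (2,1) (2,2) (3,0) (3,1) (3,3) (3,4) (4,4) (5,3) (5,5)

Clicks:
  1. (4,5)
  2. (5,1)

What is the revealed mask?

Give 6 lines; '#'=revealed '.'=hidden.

Answer: ......
......
......
......
###..#
###...

Derivation:
Click 1 (4,5) count=3: revealed 1 new [(4,5)] -> total=1
Click 2 (5,1) count=0: revealed 6 new [(4,0) (4,1) (4,2) (5,0) (5,1) (5,2)] -> total=7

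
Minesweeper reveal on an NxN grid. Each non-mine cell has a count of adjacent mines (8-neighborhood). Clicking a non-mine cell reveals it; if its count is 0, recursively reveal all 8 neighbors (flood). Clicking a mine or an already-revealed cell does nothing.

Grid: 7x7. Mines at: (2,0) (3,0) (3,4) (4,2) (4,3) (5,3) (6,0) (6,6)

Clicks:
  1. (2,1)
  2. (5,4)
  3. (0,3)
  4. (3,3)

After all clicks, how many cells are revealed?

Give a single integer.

Answer: 30

Derivation:
Click 1 (2,1) count=2: revealed 1 new [(2,1)] -> total=1
Click 2 (5,4) count=2: revealed 1 new [(5,4)] -> total=2
Click 3 (0,3) count=0: revealed 28 new [(0,0) (0,1) (0,2) (0,3) (0,4) (0,5) (0,6) (1,0) (1,1) (1,2) (1,3) (1,4) (1,5) (1,6) (2,2) (2,3) (2,4) (2,5) (2,6) (3,1) (3,2) (3,3) (3,5) (3,6) (4,5) (4,6) (5,5) (5,6)] -> total=30
Click 4 (3,3) count=3: revealed 0 new [(none)] -> total=30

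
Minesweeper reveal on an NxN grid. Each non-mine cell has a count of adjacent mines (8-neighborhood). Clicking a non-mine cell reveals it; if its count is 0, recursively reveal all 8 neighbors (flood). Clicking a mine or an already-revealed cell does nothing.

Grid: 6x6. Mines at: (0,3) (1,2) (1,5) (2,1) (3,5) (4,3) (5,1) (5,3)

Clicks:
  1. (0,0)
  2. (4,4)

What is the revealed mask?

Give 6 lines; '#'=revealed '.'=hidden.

Click 1 (0,0) count=0: revealed 4 new [(0,0) (0,1) (1,0) (1,1)] -> total=4
Click 2 (4,4) count=3: revealed 1 new [(4,4)] -> total=5

Answer: ##....
##....
......
......
....#.
......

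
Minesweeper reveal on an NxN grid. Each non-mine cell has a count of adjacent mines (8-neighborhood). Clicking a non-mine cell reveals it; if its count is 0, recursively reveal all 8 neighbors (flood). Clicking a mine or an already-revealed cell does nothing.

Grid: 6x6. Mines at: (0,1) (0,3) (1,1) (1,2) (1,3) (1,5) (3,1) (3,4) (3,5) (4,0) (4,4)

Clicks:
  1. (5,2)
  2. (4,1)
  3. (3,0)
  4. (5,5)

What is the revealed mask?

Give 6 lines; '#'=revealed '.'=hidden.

Click 1 (5,2) count=0: revealed 6 new [(4,1) (4,2) (4,3) (5,1) (5,2) (5,3)] -> total=6
Click 2 (4,1) count=2: revealed 0 new [(none)] -> total=6
Click 3 (3,0) count=2: revealed 1 new [(3,0)] -> total=7
Click 4 (5,5) count=1: revealed 1 new [(5,5)] -> total=8

Answer: ......
......
......
#.....
.###..
.###.#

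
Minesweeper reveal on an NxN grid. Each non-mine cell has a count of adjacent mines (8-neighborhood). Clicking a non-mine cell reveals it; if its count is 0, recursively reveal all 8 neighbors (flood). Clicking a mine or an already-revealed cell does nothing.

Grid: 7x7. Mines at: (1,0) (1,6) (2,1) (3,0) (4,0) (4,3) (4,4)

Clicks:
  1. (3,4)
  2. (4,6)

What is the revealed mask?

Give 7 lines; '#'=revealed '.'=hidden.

Answer: .......
.......
.....##
....###
.....##
#######
#######

Derivation:
Click 1 (3,4) count=2: revealed 1 new [(3,4)] -> total=1
Click 2 (4,6) count=0: revealed 20 new [(2,5) (2,6) (3,5) (3,6) (4,5) (4,6) (5,0) (5,1) (5,2) (5,3) (5,4) (5,5) (5,6) (6,0) (6,1) (6,2) (6,3) (6,4) (6,5) (6,6)] -> total=21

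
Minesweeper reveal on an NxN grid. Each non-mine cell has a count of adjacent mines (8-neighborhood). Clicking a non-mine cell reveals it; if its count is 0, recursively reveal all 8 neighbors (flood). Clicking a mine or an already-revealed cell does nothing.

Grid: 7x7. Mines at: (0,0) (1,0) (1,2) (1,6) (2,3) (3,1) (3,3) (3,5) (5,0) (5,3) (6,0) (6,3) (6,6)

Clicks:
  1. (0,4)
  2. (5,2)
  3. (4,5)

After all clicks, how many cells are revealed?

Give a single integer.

Click 1 (0,4) count=0: revealed 6 new [(0,3) (0,4) (0,5) (1,3) (1,4) (1,5)] -> total=6
Click 2 (5,2) count=2: revealed 1 new [(5,2)] -> total=7
Click 3 (4,5) count=1: revealed 1 new [(4,5)] -> total=8

Answer: 8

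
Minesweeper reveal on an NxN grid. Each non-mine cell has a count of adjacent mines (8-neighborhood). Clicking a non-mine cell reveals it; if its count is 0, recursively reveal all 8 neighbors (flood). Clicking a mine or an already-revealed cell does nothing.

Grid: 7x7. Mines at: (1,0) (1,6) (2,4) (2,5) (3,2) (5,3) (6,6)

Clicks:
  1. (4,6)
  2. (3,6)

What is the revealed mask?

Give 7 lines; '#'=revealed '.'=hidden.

Answer: .......
.......
.......
....###
....###
....###
.......

Derivation:
Click 1 (4,6) count=0: revealed 9 new [(3,4) (3,5) (3,6) (4,4) (4,5) (4,6) (5,4) (5,5) (5,6)] -> total=9
Click 2 (3,6) count=1: revealed 0 new [(none)] -> total=9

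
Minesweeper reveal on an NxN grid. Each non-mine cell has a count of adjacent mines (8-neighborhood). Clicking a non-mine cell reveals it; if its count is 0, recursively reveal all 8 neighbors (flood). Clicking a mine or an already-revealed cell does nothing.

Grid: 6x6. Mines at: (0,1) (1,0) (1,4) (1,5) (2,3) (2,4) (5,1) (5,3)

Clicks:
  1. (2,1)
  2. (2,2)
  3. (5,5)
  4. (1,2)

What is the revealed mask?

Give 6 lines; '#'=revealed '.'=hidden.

Answer: ......
..#...
.##...
....##
....##
....##

Derivation:
Click 1 (2,1) count=1: revealed 1 new [(2,1)] -> total=1
Click 2 (2,2) count=1: revealed 1 new [(2,2)] -> total=2
Click 3 (5,5) count=0: revealed 6 new [(3,4) (3,5) (4,4) (4,5) (5,4) (5,5)] -> total=8
Click 4 (1,2) count=2: revealed 1 new [(1,2)] -> total=9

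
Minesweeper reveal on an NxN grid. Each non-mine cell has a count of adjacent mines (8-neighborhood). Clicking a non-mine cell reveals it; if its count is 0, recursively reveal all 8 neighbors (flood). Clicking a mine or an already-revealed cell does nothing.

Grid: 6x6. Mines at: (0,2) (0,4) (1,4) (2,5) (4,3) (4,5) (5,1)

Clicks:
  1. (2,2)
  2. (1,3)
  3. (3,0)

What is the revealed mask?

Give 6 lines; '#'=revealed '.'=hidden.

Answer: ##....
####..
####..
####..
###...
......

Derivation:
Click 1 (2,2) count=0: revealed 17 new [(0,0) (0,1) (1,0) (1,1) (1,2) (1,3) (2,0) (2,1) (2,2) (2,3) (3,0) (3,1) (3,2) (3,3) (4,0) (4,1) (4,2)] -> total=17
Click 2 (1,3) count=3: revealed 0 new [(none)] -> total=17
Click 3 (3,0) count=0: revealed 0 new [(none)] -> total=17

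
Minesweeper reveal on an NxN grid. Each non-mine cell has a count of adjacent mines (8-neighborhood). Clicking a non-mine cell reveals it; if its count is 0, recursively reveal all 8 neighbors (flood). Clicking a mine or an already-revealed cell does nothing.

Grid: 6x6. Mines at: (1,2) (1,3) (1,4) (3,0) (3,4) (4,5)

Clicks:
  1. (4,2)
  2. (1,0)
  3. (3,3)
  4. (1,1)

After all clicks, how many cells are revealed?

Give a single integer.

Answer: 21

Derivation:
Click 1 (4,2) count=0: revealed 16 new [(2,1) (2,2) (2,3) (3,1) (3,2) (3,3) (4,0) (4,1) (4,2) (4,3) (4,4) (5,0) (5,1) (5,2) (5,3) (5,4)] -> total=16
Click 2 (1,0) count=0: revealed 5 new [(0,0) (0,1) (1,0) (1,1) (2,0)] -> total=21
Click 3 (3,3) count=1: revealed 0 new [(none)] -> total=21
Click 4 (1,1) count=1: revealed 0 new [(none)] -> total=21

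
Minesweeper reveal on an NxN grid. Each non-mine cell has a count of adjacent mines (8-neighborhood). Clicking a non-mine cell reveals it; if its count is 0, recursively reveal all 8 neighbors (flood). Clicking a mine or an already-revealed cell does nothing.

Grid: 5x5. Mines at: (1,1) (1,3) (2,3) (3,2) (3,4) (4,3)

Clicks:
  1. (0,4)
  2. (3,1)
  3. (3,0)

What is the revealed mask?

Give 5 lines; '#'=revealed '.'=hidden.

Click 1 (0,4) count=1: revealed 1 new [(0,4)] -> total=1
Click 2 (3,1) count=1: revealed 1 new [(3,1)] -> total=2
Click 3 (3,0) count=0: revealed 5 new [(2,0) (2,1) (3,0) (4,0) (4,1)] -> total=7

Answer: ....#
.....
##...
##...
##...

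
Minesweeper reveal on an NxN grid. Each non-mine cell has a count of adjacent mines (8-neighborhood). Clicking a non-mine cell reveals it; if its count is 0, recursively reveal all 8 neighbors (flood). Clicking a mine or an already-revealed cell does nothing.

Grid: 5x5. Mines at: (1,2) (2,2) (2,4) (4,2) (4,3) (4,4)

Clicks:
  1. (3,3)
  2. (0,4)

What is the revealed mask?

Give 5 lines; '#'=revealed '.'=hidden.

Click 1 (3,3) count=5: revealed 1 new [(3,3)] -> total=1
Click 2 (0,4) count=0: revealed 4 new [(0,3) (0,4) (1,3) (1,4)] -> total=5

Answer: ...##
...##
.....
...#.
.....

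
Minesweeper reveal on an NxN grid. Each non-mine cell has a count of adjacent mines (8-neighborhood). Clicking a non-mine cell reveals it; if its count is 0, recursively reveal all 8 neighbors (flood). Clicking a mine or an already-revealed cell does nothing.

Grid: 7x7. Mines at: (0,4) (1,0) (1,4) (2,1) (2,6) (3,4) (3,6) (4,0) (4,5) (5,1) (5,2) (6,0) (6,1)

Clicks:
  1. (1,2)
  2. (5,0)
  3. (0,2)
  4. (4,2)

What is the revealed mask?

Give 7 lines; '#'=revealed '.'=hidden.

Answer: .###...
.###...
.......
.......
..#....
#......
.......

Derivation:
Click 1 (1,2) count=1: revealed 1 new [(1,2)] -> total=1
Click 2 (5,0) count=4: revealed 1 new [(5,0)] -> total=2
Click 3 (0,2) count=0: revealed 5 new [(0,1) (0,2) (0,3) (1,1) (1,3)] -> total=7
Click 4 (4,2) count=2: revealed 1 new [(4,2)] -> total=8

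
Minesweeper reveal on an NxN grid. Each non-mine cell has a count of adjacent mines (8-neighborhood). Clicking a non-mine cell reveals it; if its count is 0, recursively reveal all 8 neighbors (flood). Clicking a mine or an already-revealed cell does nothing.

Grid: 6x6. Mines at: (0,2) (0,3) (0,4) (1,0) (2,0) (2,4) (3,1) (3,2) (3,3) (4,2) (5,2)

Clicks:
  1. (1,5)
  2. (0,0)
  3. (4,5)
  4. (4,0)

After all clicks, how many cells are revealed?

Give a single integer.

Click 1 (1,5) count=2: revealed 1 new [(1,5)] -> total=1
Click 2 (0,0) count=1: revealed 1 new [(0,0)] -> total=2
Click 3 (4,5) count=0: revealed 8 new [(3,4) (3,5) (4,3) (4,4) (4,5) (5,3) (5,4) (5,5)] -> total=10
Click 4 (4,0) count=1: revealed 1 new [(4,0)] -> total=11

Answer: 11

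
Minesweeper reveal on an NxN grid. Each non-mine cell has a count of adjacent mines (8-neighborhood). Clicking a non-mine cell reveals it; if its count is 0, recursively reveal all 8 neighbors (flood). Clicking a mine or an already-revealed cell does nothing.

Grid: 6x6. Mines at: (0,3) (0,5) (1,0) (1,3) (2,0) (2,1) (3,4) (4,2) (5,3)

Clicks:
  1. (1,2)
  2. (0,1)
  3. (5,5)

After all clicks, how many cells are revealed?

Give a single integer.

Click 1 (1,2) count=3: revealed 1 new [(1,2)] -> total=1
Click 2 (0,1) count=1: revealed 1 new [(0,1)] -> total=2
Click 3 (5,5) count=0: revealed 4 new [(4,4) (4,5) (5,4) (5,5)] -> total=6

Answer: 6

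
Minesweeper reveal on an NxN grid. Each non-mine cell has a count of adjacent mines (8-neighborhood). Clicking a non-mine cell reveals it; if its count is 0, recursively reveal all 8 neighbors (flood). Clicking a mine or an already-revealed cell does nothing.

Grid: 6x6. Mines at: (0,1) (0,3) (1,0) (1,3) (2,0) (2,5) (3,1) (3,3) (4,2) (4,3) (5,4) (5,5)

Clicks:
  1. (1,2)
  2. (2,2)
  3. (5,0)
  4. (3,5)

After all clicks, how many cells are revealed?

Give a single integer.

Click 1 (1,2) count=3: revealed 1 new [(1,2)] -> total=1
Click 2 (2,2) count=3: revealed 1 new [(2,2)] -> total=2
Click 3 (5,0) count=0: revealed 4 new [(4,0) (4,1) (5,0) (5,1)] -> total=6
Click 4 (3,5) count=1: revealed 1 new [(3,5)] -> total=7

Answer: 7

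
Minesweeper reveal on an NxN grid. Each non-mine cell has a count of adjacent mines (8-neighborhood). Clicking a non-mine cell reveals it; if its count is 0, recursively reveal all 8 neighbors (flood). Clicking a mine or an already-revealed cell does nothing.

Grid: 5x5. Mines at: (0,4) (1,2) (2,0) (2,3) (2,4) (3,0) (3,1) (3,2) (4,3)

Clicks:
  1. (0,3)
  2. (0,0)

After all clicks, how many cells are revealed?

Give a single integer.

Click 1 (0,3) count=2: revealed 1 new [(0,3)] -> total=1
Click 2 (0,0) count=0: revealed 4 new [(0,0) (0,1) (1,0) (1,1)] -> total=5

Answer: 5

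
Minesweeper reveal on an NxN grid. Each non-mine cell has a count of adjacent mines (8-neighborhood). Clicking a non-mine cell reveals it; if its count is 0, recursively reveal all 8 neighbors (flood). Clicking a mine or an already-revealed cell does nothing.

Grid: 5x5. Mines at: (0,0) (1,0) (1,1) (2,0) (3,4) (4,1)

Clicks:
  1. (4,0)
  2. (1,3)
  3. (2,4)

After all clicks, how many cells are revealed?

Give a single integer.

Answer: 10

Derivation:
Click 1 (4,0) count=1: revealed 1 new [(4,0)] -> total=1
Click 2 (1,3) count=0: revealed 9 new [(0,2) (0,3) (0,4) (1,2) (1,3) (1,4) (2,2) (2,3) (2,4)] -> total=10
Click 3 (2,4) count=1: revealed 0 new [(none)] -> total=10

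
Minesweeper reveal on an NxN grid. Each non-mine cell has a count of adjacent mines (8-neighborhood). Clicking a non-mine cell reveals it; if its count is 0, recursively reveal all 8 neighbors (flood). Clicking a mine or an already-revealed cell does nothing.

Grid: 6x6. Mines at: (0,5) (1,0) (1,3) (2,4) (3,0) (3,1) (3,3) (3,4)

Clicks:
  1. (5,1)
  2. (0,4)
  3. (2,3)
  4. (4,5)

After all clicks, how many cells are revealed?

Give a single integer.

Click 1 (5,1) count=0: revealed 12 new [(4,0) (4,1) (4,2) (4,3) (4,4) (4,5) (5,0) (5,1) (5,2) (5,3) (5,4) (5,5)] -> total=12
Click 2 (0,4) count=2: revealed 1 new [(0,4)] -> total=13
Click 3 (2,3) count=4: revealed 1 new [(2,3)] -> total=14
Click 4 (4,5) count=1: revealed 0 new [(none)] -> total=14

Answer: 14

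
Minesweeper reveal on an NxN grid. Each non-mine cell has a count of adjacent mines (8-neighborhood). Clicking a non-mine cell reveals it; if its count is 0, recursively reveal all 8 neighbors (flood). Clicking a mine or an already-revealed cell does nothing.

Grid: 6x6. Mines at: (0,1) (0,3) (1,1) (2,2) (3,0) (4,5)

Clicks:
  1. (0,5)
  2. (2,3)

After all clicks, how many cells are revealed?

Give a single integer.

Click 1 (0,5) count=0: revealed 11 new [(0,4) (0,5) (1,3) (1,4) (1,5) (2,3) (2,4) (2,5) (3,3) (3,4) (3,5)] -> total=11
Click 2 (2,3) count=1: revealed 0 new [(none)] -> total=11

Answer: 11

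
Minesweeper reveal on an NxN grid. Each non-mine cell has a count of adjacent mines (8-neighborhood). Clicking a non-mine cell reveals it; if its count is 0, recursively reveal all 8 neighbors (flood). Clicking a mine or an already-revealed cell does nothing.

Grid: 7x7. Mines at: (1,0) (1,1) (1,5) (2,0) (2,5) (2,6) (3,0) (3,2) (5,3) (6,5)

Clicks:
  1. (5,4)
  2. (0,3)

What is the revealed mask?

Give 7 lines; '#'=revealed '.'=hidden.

Answer: ..###..
..###..
..###..
.......
.......
....#..
.......

Derivation:
Click 1 (5,4) count=2: revealed 1 new [(5,4)] -> total=1
Click 2 (0,3) count=0: revealed 9 new [(0,2) (0,3) (0,4) (1,2) (1,3) (1,4) (2,2) (2,3) (2,4)] -> total=10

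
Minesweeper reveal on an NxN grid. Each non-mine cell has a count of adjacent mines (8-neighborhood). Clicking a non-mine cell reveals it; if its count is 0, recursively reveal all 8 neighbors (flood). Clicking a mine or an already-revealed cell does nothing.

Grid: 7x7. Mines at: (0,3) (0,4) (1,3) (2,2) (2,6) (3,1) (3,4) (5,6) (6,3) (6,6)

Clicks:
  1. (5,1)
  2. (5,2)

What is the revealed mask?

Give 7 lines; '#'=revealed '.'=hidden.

Click 1 (5,1) count=0: revealed 9 new [(4,0) (4,1) (4,2) (5,0) (5,1) (5,2) (6,0) (6,1) (6,2)] -> total=9
Click 2 (5,2) count=1: revealed 0 new [(none)] -> total=9

Answer: .......
.......
.......
.......
###....
###....
###....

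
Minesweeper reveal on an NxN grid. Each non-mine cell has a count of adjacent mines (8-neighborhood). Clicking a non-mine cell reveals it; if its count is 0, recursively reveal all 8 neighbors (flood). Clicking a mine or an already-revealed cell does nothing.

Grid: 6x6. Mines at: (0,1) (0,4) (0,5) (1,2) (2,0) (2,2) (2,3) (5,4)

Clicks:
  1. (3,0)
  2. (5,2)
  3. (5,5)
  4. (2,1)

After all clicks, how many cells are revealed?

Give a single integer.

Click 1 (3,0) count=1: revealed 1 new [(3,0)] -> total=1
Click 2 (5,2) count=0: revealed 11 new [(3,1) (3,2) (3,3) (4,0) (4,1) (4,2) (4,3) (5,0) (5,1) (5,2) (5,3)] -> total=12
Click 3 (5,5) count=1: revealed 1 new [(5,5)] -> total=13
Click 4 (2,1) count=3: revealed 1 new [(2,1)] -> total=14

Answer: 14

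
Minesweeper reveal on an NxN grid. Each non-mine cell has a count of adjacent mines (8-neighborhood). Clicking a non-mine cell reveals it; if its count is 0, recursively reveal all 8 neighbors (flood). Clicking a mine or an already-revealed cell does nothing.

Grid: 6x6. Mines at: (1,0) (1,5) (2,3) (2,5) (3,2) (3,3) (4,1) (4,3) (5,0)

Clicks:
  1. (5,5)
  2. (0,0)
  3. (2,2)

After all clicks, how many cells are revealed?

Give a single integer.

Answer: 8

Derivation:
Click 1 (5,5) count=0: revealed 6 new [(3,4) (3,5) (4,4) (4,5) (5,4) (5,5)] -> total=6
Click 2 (0,0) count=1: revealed 1 new [(0,0)] -> total=7
Click 3 (2,2) count=3: revealed 1 new [(2,2)] -> total=8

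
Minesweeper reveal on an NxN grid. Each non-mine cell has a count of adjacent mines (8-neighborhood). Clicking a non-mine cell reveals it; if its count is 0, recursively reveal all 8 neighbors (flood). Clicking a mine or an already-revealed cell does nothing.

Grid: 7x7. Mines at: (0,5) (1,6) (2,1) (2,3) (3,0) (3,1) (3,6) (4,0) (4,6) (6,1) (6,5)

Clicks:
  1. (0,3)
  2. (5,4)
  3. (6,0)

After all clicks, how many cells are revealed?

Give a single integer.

Answer: 12

Derivation:
Click 1 (0,3) count=0: revealed 10 new [(0,0) (0,1) (0,2) (0,3) (0,4) (1,0) (1,1) (1,2) (1,3) (1,4)] -> total=10
Click 2 (5,4) count=1: revealed 1 new [(5,4)] -> total=11
Click 3 (6,0) count=1: revealed 1 new [(6,0)] -> total=12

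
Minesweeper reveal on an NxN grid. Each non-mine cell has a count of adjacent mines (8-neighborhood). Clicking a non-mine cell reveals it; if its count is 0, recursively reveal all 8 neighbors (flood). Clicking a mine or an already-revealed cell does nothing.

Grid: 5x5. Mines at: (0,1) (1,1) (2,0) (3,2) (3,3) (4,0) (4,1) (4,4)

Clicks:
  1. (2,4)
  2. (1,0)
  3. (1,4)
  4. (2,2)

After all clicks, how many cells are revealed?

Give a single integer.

Answer: 10

Derivation:
Click 1 (2,4) count=1: revealed 1 new [(2,4)] -> total=1
Click 2 (1,0) count=3: revealed 1 new [(1,0)] -> total=2
Click 3 (1,4) count=0: revealed 8 new [(0,2) (0,3) (0,4) (1,2) (1,3) (1,4) (2,2) (2,3)] -> total=10
Click 4 (2,2) count=3: revealed 0 new [(none)] -> total=10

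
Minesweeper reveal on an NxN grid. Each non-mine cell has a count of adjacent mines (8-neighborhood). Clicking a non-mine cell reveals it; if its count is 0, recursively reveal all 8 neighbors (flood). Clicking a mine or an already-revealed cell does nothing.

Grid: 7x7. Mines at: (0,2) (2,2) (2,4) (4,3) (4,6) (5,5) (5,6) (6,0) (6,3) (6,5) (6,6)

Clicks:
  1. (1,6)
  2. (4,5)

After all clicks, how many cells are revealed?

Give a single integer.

Click 1 (1,6) count=0: revealed 12 new [(0,3) (0,4) (0,5) (0,6) (1,3) (1,4) (1,5) (1,6) (2,5) (2,6) (3,5) (3,6)] -> total=12
Click 2 (4,5) count=3: revealed 1 new [(4,5)] -> total=13

Answer: 13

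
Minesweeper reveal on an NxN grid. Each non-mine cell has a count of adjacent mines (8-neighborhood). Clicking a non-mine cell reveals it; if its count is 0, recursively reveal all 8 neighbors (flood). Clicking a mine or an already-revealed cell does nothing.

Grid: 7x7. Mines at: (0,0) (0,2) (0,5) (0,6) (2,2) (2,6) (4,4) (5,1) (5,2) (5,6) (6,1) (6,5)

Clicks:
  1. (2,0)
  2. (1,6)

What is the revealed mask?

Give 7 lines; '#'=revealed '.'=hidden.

Answer: .......
##....#
##.....
##.....
##.....
.......
.......

Derivation:
Click 1 (2,0) count=0: revealed 8 new [(1,0) (1,1) (2,0) (2,1) (3,0) (3,1) (4,0) (4,1)] -> total=8
Click 2 (1,6) count=3: revealed 1 new [(1,6)] -> total=9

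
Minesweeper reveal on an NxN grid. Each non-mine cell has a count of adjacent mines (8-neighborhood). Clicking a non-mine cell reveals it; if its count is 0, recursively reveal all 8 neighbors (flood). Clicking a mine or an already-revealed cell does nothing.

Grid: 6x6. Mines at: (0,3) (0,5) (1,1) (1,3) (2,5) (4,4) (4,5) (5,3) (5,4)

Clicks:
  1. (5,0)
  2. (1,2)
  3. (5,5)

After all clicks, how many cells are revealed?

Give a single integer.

Answer: 17

Derivation:
Click 1 (5,0) count=0: revealed 15 new [(2,0) (2,1) (2,2) (2,3) (3,0) (3,1) (3,2) (3,3) (4,0) (4,1) (4,2) (4,3) (5,0) (5,1) (5,2)] -> total=15
Click 2 (1,2) count=3: revealed 1 new [(1,2)] -> total=16
Click 3 (5,5) count=3: revealed 1 new [(5,5)] -> total=17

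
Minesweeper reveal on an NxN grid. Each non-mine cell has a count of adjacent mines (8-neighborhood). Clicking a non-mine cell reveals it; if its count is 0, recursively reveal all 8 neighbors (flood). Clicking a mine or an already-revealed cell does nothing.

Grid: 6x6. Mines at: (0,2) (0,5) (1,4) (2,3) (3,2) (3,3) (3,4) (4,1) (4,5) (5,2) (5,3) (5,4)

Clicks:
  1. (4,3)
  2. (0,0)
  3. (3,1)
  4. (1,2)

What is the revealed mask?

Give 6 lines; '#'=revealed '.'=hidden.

Click 1 (4,3) count=6: revealed 1 new [(4,3)] -> total=1
Click 2 (0,0) count=0: revealed 8 new [(0,0) (0,1) (1,0) (1,1) (2,0) (2,1) (3,0) (3,1)] -> total=9
Click 3 (3,1) count=2: revealed 0 new [(none)] -> total=9
Click 4 (1,2) count=2: revealed 1 new [(1,2)] -> total=10

Answer: ##....
###...
##....
##....
...#..
......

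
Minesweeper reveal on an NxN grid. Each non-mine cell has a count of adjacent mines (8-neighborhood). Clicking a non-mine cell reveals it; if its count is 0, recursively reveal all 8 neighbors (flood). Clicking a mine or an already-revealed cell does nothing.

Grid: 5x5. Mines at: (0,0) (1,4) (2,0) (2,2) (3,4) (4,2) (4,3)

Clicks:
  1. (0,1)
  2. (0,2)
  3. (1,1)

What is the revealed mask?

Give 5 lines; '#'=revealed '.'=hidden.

Click 1 (0,1) count=1: revealed 1 new [(0,1)] -> total=1
Click 2 (0,2) count=0: revealed 5 new [(0,2) (0,3) (1,1) (1,2) (1,3)] -> total=6
Click 3 (1,1) count=3: revealed 0 new [(none)] -> total=6

Answer: .###.
.###.
.....
.....
.....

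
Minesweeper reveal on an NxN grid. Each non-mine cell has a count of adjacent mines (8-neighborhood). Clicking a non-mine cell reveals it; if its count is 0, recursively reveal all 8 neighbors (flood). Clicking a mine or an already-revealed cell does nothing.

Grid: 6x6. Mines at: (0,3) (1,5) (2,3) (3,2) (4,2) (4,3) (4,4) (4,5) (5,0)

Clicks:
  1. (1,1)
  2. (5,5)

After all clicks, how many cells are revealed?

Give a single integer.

Click 1 (1,1) count=0: revealed 13 new [(0,0) (0,1) (0,2) (1,0) (1,1) (1,2) (2,0) (2,1) (2,2) (3,0) (3,1) (4,0) (4,1)] -> total=13
Click 2 (5,5) count=2: revealed 1 new [(5,5)] -> total=14

Answer: 14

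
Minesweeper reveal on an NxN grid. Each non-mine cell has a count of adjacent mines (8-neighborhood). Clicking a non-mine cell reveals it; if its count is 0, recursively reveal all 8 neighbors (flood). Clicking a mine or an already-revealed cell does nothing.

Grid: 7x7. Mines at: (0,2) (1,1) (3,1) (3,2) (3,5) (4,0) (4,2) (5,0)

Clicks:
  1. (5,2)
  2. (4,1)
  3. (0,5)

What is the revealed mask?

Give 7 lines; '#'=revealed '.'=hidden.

Click 1 (5,2) count=1: revealed 1 new [(5,2)] -> total=1
Click 2 (4,1) count=5: revealed 1 new [(4,1)] -> total=2
Click 3 (0,5) count=0: revealed 12 new [(0,3) (0,4) (0,5) (0,6) (1,3) (1,4) (1,5) (1,6) (2,3) (2,4) (2,5) (2,6)] -> total=14

Answer: ...####
...####
...####
.......
.#.....
..#....
.......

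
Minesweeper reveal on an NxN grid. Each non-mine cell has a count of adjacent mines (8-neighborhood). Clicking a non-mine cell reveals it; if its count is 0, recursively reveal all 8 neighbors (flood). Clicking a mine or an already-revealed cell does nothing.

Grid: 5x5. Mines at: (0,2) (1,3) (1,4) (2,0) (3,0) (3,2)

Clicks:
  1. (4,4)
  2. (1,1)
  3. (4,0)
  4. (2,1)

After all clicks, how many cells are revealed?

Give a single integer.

Answer: 9

Derivation:
Click 1 (4,4) count=0: revealed 6 new [(2,3) (2,4) (3,3) (3,4) (4,3) (4,4)] -> total=6
Click 2 (1,1) count=2: revealed 1 new [(1,1)] -> total=7
Click 3 (4,0) count=1: revealed 1 new [(4,0)] -> total=8
Click 4 (2,1) count=3: revealed 1 new [(2,1)] -> total=9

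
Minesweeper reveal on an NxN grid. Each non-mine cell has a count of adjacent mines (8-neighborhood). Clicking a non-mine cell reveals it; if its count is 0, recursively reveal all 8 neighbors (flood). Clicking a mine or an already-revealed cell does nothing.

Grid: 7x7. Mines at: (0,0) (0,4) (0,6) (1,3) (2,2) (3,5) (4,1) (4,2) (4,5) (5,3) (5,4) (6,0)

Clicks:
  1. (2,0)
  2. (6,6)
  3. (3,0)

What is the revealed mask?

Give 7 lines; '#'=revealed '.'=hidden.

Click 1 (2,0) count=0: revealed 6 new [(1,0) (1,1) (2,0) (2,1) (3,0) (3,1)] -> total=6
Click 2 (6,6) count=0: revealed 4 new [(5,5) (5,6) (6,5) (6,6)] -> total=10
Click 3 (3,0) count=1: revealed 0 new [(none)] -> total=10

Answer: .......
##.....
##.....
##.....
.......
.....##
.....##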